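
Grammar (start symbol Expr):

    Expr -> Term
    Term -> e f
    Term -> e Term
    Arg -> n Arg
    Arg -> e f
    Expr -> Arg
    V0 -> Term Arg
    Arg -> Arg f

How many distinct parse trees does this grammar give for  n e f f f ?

Parse trees for n e f f f:
  [Expr [Arg n [Arg [Arg [Arg e f] f] f]]]
  [Expr [Arg [Arg n [Arg [Arg e f] f]] f]]
  [Expr [Arg [Arg [Arg n [Arg e f]] f] f]]

3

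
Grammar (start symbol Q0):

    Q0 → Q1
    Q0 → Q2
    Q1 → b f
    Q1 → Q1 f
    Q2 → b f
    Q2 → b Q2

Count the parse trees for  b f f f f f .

1

Parse trees for b f f f f f:
  [Q0 [Q1 [Q1 [Q1 [Q1 [Q1 b f] f] f] f] f]]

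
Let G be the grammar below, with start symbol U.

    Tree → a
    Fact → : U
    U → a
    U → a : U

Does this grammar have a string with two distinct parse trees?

Unambiguous

(Tree, Fact are unreachable from U, so their rules don't affect L(U).) Right-recursive list with a separator: after each atom, whether the separator follows determines the rule. One parse per string.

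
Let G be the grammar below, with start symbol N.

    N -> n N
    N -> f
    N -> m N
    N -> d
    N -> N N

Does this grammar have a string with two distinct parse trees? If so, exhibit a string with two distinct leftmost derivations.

Ambiguous

Witness: d d d

Derivation 1: N ⇒ N N ⇒ d N ⇒ d N N ⇒ d d N ⇒ d d d
Derivation 2: N ⇒ N N ⇒ N N N ⇒ d N N ⇒ d d N ⇒ d d d

Two distinct leftmost derivations for the same string.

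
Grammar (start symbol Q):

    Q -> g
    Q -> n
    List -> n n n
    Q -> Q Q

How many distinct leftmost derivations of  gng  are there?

2

Parse trees for gng:
  [Q [Q g] [Q [Q n] [Q g]]]
  [Q [Q [Q g] [Q n]] [Q g]]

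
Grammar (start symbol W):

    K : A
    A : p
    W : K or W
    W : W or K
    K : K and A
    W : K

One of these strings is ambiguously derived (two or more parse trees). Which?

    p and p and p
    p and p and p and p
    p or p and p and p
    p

p or p and p and p

p and p and p: 1 tree
p and p and p and p: 1 tree
p or p and p and p: 2 trees
p: 1 tree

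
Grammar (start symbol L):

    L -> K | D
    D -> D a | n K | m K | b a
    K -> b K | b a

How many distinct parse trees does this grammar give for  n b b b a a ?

1

Parse trees for n b b b a a:
  [L [D [D n [K b [K b [K b a]]]] a]]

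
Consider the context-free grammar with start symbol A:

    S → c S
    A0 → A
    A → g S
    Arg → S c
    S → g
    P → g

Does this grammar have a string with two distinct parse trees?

Unambiguous

Only A, S are reachable from A; ignoring the rest: Restricted to the reachable nonterminals, every rule has the form A → t or A → t B, and no two rules for the same A share a first terminal. The grammar encodes a DFA — one run per string.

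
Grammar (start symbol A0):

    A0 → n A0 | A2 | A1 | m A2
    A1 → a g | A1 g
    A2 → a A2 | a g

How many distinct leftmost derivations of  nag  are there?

Parse trees for nag:
  [A0 n [A0 [A2 a g]]]
  [A0 n [A0 [A1 a g]]]

2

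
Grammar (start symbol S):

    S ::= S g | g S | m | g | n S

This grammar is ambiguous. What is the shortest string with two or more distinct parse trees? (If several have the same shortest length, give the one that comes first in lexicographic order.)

g g

length 1: no string has ≥2 trees
length 2: g g has 2 parse trees

Two derivations of g g:
  S ⇒ S g ⇒ g g
  S ⇒ g S ⇒ g g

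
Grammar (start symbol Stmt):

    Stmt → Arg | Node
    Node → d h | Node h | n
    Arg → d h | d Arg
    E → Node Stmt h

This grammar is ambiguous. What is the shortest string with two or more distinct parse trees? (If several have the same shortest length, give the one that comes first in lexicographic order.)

length 1: no string has ≥2 trees
length 2: d h has 2 parse trees

Two derivations of d h:
  Stmt ⇒ Arg ⇒ d h
  Stmt ⇒ Node ⇒ d h

d h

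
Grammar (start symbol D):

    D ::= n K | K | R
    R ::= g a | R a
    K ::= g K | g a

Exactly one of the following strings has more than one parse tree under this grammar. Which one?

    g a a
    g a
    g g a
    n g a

g a a: 1 tree
g a: 2 trees
g g a: 1 tree
n g a: 1 tree

g a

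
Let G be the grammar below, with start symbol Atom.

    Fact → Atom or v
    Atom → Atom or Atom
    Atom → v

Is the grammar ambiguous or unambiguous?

Witness: v or v or v

Derivation 1: Atom ⇒ Atom or Atom ⇒ Atom or Atom or Atom ⇒ v or Atom or Atom ⇒ v or v or Atom ⇒ v or v or v
Derivation 2: Atom ⇒ Atom or Atom ⇒ v or Atom ⇒ v or Atom or Atom ⇒ v or v or Atom ⇒ v or v or v

Two distinct leftmost derivations for the same string.

Ambiguous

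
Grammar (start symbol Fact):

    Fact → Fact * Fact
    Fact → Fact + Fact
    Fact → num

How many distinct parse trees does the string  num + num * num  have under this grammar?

2

Parse trees for num + num * num:
  [Fact [Fact [Fact num] + [Fact num]] * [Fact num]]
  [Fact [Fact num] + [Fact [Fact num] * [Fact num]]]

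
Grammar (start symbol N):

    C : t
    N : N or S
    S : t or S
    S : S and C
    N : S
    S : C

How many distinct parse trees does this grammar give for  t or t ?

2

Parse trees for t or t:
  [N [N [S [C t]]] or [S [C t]]]
  [N [S t or [S [C t]]]]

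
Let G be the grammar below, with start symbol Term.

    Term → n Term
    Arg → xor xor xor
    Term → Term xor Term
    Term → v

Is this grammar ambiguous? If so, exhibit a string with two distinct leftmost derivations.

Ambiguous

Witness: n v xor v

Derivation 1: Term ⇒ n Term ⇒ n Term xor Term ⇒ n v xor Term ⇒ n v xor v
Derivation 2: Term ⇒ Term xor Term ⇒ n Term xor Term ⇒ n v xor Term ⇒ n v xor v

Two distinct leftmost derivations for the same string.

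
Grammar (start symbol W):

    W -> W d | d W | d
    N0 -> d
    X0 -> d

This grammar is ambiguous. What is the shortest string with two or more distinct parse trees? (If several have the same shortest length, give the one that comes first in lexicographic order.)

d d

length 1: no string has ≥2 trees
length 2: d d has 2 parse trees

Two derivations of d d:
  W ⇒ W d ⇒ d d
  W ⇒ d W ⇒ d d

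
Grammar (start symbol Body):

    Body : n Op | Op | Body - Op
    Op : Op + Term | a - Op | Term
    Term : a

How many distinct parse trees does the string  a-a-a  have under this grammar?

4

Parse trees for a-a-a:
  [Body [Op a - [Op a - [Op [Term a]]]]]
  [Body [Body [Op [Term a]]] - [Op a - [Op [Term a]]]]
  [Body [Body [Op a - [Op [Term a]]]] - [Op [Term a]]]
  [Body [Body [Body [Op [Term a]]] - [Op [Term a]]] - [Op [Term a]]]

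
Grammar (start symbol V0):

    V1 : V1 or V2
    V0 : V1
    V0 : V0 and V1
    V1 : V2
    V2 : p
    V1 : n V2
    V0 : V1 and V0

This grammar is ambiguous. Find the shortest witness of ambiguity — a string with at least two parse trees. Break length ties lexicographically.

p and p

length 1: no string has ≥2 trees
length 2: no string has ≥2 trees
length 3: p and p has 2 parse trees

Two derivations of p and p:
  V0 ⇒ V0 and V1 ⇒ V1 and V1 ⇒ V2 and V1 ⇒ p and V1 ⇒ p and V2 ⇒ p and p
  V0 ⇒ V1 and V0 ⇒ V2 and V0 ⇒ p and V0 ⇒ p and V1 ⇒ p and V2 ⇒ p and p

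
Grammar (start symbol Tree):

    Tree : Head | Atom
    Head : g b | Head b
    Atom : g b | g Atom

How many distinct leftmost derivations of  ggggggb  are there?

Parse trees for ggggggb:
  [Tree [Atom g [Atom g [Atom g [Atom g [Atom g [Atom g b]]]]]]]

1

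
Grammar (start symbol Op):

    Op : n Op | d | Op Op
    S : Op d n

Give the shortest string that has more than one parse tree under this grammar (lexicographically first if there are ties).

d d d

length 1: no string has ≥2 trees
length 2: no string has ≥2 trees
length 3: d d d has 2 parse trees

Two derivations of d d d:
  Op ⇒ Op Op ⇒ d Op ⇒ d Op Op ⇒ d d Op ⇒ d d d
  Op ⇒ Op Op ⇒ Op Op Op ⇒ d Op Op ⇒ d d Op ⇒ d d d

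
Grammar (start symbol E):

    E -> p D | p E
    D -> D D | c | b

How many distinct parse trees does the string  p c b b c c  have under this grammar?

Parse trees for p c b b c c (showing first 6 of 14):
  [E p [D [D c] [D [D b] [D [D b] [D [D c] [D c]]]]]]
  [E p [D [D c] [D [D b] [D [D [D b] [D c]] [D c]]]]]
  [E p [D [D c] [D [D [D b] [D b]] [D [D c] [D c]]]]]
  [E p [D [D c] [D [D [D b] [D [D b] [D c]]] [D c]]]]
  [E p [D [D c] [D [D [D [D b] [D b]] [D c]] [D c]]]]
  [E p [D [D [D c] [D b]] [D [D b] [D [D c] [D c]]]]]

14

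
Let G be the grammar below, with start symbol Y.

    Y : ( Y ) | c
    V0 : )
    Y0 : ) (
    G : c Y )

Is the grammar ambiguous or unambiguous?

Unambiguous

Only Y is reachable from Y; ignoring the rest: L(Y) is { openⁿ atom closeⁿ : n ≥ 0 }. The bracket depth fixes n, and the derivation is forced at every step.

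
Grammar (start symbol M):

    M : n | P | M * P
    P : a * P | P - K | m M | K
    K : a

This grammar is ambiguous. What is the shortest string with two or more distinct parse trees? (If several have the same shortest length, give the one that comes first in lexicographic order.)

a * a

length 1: no string has ≥2 trees
length 2: no string has ≥2 trees
length 3: a * a has 2 parse trees

Two derivations of a * a:
  M ⇒ P ⇒ a * P ⇒ a * K ⇒ a * a
  M ⇒ M * P ⇒ P * P ⇒ K * P ⇒ a * P ⇒ a * K ⇒ a * a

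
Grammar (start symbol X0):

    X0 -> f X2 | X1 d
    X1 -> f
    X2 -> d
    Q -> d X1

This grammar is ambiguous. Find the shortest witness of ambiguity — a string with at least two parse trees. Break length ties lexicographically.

length 2: f d has 2 parse trees

Two derivations of f d:
  X0 ⇒ f X2 ⇒ f d
  X0 ⇒ X1 d ⇒ f d

f d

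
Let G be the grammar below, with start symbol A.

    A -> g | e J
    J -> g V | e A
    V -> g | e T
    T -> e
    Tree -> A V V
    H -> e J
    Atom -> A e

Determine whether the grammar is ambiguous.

(Tree, H, Atom are unreachable from A, so their rules don't affect L(A).) Restricted to the reachable nonterminals, every rule has the form A → t or A → t B, and no two rules for the same A share a first terminal. The grammar encodes a DFA — one run per string.

Unambiguous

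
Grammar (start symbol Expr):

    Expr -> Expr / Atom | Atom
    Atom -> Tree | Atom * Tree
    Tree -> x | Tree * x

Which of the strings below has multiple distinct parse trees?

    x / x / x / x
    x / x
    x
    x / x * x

x / x / x / x: 1 tree
x / x: 1 tree
x: 1 tree
x / x * x: 2 trees

x / x * x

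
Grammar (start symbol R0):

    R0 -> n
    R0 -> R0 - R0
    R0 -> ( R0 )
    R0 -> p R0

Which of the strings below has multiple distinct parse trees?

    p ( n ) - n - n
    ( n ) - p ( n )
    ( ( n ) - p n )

p ( n ) - n - n: 5 trees
( n ) - p ( n ): 1 tree
( ( n ) - p n ): 1 tree

p ( n ) - n - n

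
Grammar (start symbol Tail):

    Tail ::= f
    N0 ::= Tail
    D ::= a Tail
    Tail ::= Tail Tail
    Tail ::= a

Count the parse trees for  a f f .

Parse trees for a f f:
  [Tail [Tail a] [Tail [Tail f] [Tail f]]]
  [Tail [Tail [Tail a] [Tail f]] [Tail f]]

2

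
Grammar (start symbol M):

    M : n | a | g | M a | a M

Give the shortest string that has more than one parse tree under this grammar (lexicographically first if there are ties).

length 1: no string has ≥2 trees
length 2: a a has 2 parse trees

Two derivations of a a:
  M ⇒ M a ⇒ a a
  M ⇒ a M ⇒ a a

a a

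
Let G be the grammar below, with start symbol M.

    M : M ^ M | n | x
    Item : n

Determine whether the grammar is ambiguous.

Witness: n ^ n ^ n

Derivation 1: M ⇒ M ^ M ⇒ M ^ M ^ M ⇒ n ^ M ^ M ⇒ n ^ n ^ M ⇒ n ^ n ^ n
Derivation 2: M ⇒ M ^ M ⇒ n ^ M ⇒ n ^ M ^ M ⇒ n ^ n ^ M ⇒ n ^ n ^ n

Two distinct leftmost derivations for the same string.

Ambiguous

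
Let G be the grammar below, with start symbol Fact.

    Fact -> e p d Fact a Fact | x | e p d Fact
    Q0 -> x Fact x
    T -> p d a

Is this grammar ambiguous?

Witness: e p d e p d x a x

Derivation 1: Fact ⇒ e p d Fact a Fact ⇒ e p d e p d Fact a Fact ⇒ e p d e p d x a Fact ⇒ e p d e p d x a x
Derivation 2: Fact ⇒ e p d Fact ⇒ e p d e p d Fact a Fact ⇒ e p d e p d x a Fact ⇒ e p d e p d x a x

Two distinct leftmost derivations for the same string.

Ambiguous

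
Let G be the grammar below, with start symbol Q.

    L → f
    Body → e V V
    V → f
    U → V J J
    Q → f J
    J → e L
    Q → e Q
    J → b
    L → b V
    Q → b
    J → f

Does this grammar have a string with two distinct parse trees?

Unambiguous

Only Q, J, L, V are reachable from Q; ignoring the rest: The reachable rules are right-linear with at most one rule per (nonterminal, next-terminal) pair. Each input token forces the next rule, so parsing is deterministic.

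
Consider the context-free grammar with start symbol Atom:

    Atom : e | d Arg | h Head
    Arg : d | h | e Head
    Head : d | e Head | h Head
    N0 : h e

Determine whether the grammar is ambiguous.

(N0 is unreachable from Atom, so its rules don't affect L(Atom).) Restricted to the reachable nonterminals, every rule has the form A → t or A → t B, and no two rules for the same A share a first terminal. The grammar encodes a DFA — one run per string.

Unambiguous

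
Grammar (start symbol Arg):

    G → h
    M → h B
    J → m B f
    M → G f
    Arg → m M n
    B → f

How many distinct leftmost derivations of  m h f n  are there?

Parse trees for m h f n:
  [Arg m [M h [B f]] n]
  [Arg m [M [G h] f] n]

2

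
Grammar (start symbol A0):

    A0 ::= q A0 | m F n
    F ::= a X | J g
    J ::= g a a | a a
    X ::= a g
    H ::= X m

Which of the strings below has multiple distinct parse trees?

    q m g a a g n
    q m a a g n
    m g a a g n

q m g a a g n: 1 tree
q m a a g n: 2 trees
m g a a g n: 1 tree

q m a a g n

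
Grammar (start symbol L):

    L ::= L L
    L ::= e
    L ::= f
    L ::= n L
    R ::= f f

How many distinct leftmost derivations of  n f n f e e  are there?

23

Parse trees for n f n f e e (showing first 6 of 23):
  [L [L n [L f]] [L [L n [L f]] [L [L e] [L e]]]]
  [L [L n [L f]] [L [L [L n [L f]] [L e]] [L e]]]
  [L [L n [L f]] [L [L n [L [L f] [L e]]] [L e]]]
  [L [L n [L f]] [L n [L [L f] [L [L e] [L e]]]]]
  [L [L n [L f]] [L n [L [L [L f] [L e]] [L e]]]]
  [L [L [L n [L f]] [L n [L f]]] [L [L e] [L e]]]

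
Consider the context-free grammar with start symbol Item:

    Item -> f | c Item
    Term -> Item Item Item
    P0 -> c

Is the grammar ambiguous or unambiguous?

(Term, P0 are unreachable from Item, so their rules don't affect L(Item).) Each reachable nonterminal has at most one production per leading terminal, and all productions are right-linear; the derivation is determined token-by-token.

Unambiguous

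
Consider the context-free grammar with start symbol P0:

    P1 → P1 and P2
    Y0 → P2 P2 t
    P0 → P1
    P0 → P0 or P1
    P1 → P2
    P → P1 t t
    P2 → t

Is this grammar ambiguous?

(Y0, P are unreachable from P0, so their rules don't affect L(P0).) The grammar is stratified — P0 handles 'or' (left-recursive), P1 handles 'and', P2 atoms. Each operator has a fixed associativity and precedence level, so every string has one parse.

Unambiguous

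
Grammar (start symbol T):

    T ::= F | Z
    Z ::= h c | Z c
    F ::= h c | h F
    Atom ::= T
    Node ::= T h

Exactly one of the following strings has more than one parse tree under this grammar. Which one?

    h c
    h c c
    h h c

h c

h c: 2 trees
h c c: 1 tree
h h c: 1 tree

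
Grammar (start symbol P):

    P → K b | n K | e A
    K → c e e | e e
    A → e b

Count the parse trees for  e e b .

Parse trees for e e b:
  [P [K e e] b]
  [P e [A e b]]

2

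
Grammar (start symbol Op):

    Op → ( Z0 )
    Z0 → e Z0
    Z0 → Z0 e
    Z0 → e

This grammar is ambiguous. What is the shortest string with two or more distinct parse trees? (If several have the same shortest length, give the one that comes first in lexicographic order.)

( e e )

length 3: no string has ≥2 trees
length 4: ( e e ) has 2 parse trees

Two derivations of ( e e ):
  Op ⇒ ( Z0 ) ⇒ ( e Z0 ) ⇒ ( e e )
  Op ⇒ ( Z0 ) ⇒ ( Z0 e ) ⇒ ( e e )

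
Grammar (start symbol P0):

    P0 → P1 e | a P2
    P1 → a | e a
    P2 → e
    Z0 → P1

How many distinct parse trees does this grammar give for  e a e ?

1

Parse trees for e a e:
  [P0 [P1 e a] e]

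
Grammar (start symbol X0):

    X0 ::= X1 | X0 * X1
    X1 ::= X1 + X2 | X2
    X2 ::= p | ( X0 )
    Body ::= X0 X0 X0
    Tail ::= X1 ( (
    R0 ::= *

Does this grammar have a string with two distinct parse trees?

Unambiguous

Only X0, X1, X2 are reachable from X0; ignoring the rest: The grammar is stratified — X0 handles '*' (left-recursive), X1 handles '+', X2 atoms. Each operator has a fixed associativity and precedence level, so every string has one parse.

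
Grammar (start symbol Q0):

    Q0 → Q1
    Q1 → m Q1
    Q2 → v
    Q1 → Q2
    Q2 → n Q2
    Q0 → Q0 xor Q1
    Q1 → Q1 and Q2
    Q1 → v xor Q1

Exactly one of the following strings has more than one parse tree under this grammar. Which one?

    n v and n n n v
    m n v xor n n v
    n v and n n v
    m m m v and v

n v and n n n v: 1 tree
m n v xor n n v: 1 tree
n v and n n v: 1 tree
m m m v and v: 4 trees

m m m v and v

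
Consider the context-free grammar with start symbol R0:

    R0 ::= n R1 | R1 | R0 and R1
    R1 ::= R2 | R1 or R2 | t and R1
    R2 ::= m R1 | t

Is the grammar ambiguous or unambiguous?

Witness: t and t

Derivation 1: R0 ⇒ R1 ⇒ t and R1 ⇒ t and R2 ⇒ t and t
Derivation 2: R0 ⇒ R0 and R1 ⇒ R1 and R1 ⇒ R2 and R1 ⇒ t and R1 ⇒ t and R2 ⇒ t and t

Two distinct leftmost derivations for the same string.

Ambiguous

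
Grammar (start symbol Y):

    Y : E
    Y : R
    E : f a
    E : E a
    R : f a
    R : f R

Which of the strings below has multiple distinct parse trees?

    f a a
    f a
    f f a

f a a: 1 tree
f a: 2 trees
f f a: 1 tree

f a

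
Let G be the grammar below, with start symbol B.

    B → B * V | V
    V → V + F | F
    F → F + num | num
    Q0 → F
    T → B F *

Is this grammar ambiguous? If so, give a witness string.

Ambiguous

Witness: num + num

Derivation 1: B ⇒ V ⇒ V + F ⇒ F + F ⇒ num + F ⇒ num + num
Derivation 2: B ⇒ V ⇒ F ⇒ F + num ⇒ num + num

Two distinct leftmost derivations for the same string.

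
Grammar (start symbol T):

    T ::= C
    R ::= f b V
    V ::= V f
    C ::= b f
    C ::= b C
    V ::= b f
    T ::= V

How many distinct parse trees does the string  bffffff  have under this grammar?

Parse trees for bffffff:
  [T [V [V [V [V [V [V b f] f] f] f] f] f]]

1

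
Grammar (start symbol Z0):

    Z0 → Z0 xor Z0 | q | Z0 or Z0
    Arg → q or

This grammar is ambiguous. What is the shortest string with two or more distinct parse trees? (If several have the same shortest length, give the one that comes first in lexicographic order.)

length 1: no string has ≥2 trees
length 3: no string has ≥2 trees
length 5: q or q or q has 2 parse trees

Two derivations of q or q or q:
  Z0 ⇒ Z0 or Z0 ⇒ q or Z0 ⇒ q or Z0 or Z0 ⇒ q or q or Z0 ⇒ q or q or q
  Z0 ⇒ Z0 or Z0 ⇒ Z0 or Z0 or Z0 ⇒ q or Z0 or Z0 ⇒ q or q or Z0 ⇒ q or q or q

q or q or q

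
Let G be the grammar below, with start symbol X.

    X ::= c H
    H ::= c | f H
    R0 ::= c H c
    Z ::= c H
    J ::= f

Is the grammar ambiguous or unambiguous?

Unambiguous

(R0, Z, J are unreachable from X, so their rules don't affect L(X).) The reachable rules are right-linear with at most one rule per (nonterminal, next-terminal) pair. Each input token forces the next rule, so parsing is deterministic.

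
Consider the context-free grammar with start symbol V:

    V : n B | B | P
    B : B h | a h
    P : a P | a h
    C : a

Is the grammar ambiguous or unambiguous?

Witness: a h

Derivation 1: V ⇒ B ⇒ a h
Derivation 2: V ⇒ P ⇒ a h

Two distinct leftmost derivations for the same string.

Ambiguous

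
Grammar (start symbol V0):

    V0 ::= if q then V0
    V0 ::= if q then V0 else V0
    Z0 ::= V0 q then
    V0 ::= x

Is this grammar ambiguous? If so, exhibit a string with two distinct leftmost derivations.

Witness: if q then if q then x else x

Derivation 1: V0 ⇒ if q then V0 ⇒ if q then if q then V0 else V0 ⇒ if q then if q then x else V0 ⇒ if q then if q then x else x
Derivation 2: V0 ⇒ if q then V0 else V0 ⇒ if q then if q then V0 else V0 ⇒ if q then if q then x else V0 ⇒ if q then if q then x else x

Two distinct leftmost derivations for the same string.

Ambiguous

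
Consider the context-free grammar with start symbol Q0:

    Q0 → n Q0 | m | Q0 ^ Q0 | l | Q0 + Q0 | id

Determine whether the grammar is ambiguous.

Ambiguous

Witness: n id + id

Derivation 1: Q0 ⇒ n Q0 ⇒ n Q0 + Q0 ⇒ n id + Q0 ⇒ n id + id
Derivation 2: Q0 ⇒ Q0 + Q0 ⇒ n Q0 + Q0 ⇒ n id + Q0 ⇒ n id + id

Two distinct leftmost derivations for the same string.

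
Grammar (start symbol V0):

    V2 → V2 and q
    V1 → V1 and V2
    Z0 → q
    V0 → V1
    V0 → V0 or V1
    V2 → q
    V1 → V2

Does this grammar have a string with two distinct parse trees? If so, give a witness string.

Ambiguous

Witness: q and q

Derivation 1: V0 ⇒ V1 ⇒ V1 and V2 ⇒ V2 and V2 ⇒ q and V2 ⇒ q and q
Derivation 2: V0 ⇒ V1 ⇒ V2 ⇒ V2 and q ⇒ q and q

Two distinct leftmost derivations for the same string.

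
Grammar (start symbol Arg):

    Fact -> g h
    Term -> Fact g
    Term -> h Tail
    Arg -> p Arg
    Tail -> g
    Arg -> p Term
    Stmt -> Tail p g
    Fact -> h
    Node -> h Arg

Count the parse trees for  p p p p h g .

Parse trees for p p p p h g:
  [Arg p [Arg p [Arg p [Arg p [Term [Fact h] g]]]]]
  [Arg p [Arg p [Arg p [Arg p [Term h [Tail g]]]]]]

2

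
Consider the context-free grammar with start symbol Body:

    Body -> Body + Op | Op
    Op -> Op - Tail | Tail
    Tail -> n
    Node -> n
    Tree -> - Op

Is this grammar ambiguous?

Only Body, Op, Tail are reachable from Body; ignoring the rest: This is a standard precedence ladder (Body over Op over Tail), with each level left-recursive on its own operator ('+' at Body, '-' at Op). That structure is LR(1), hence unambiguous.

Unambiguous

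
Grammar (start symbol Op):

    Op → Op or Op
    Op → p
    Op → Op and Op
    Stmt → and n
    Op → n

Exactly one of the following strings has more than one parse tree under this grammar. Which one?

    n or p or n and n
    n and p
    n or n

n or p or n and n

n or p or n and n: 5 trees
n and p: 1 tree
n or n: 1 tree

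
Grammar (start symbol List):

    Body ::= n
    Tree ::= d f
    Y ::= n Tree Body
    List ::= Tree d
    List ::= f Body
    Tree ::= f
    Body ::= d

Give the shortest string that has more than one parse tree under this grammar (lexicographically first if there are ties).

length 2: f d has 2 parse trees

Two derivations of f d:
  List ⇒ Tree d ⇒ f d
  List ⇒ f Body ⇒ f d

f d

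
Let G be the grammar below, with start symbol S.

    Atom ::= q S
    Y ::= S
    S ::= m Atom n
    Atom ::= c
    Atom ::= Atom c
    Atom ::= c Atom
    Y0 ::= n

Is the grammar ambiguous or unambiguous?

Ambiguous

Witness: m c c n

Derivation 1: S ⇒ m Atom n ⇒ m Atom c n ⇒ m c c n
Derivation 2: S ⇒ m Atom n ⇒ m c Atom n ⇒ m c c n

Two distinct leftmost derivations for the same string.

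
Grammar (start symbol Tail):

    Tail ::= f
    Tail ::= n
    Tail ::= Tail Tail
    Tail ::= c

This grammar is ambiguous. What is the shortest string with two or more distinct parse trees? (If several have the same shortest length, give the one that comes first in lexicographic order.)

length 1: no string has ≥2 trees
length 2: no string has ≥2 trees
length 3: c c c has 2 parse trees

Two derivations of c c c:
  Tail ⇒ Tail Tail ⇒ Tail Tail Tail ⇒ c Tail Tail ⇒ c c Tail ⇒ c c c
  Tail ⇒ Tail Tail ⇒ c Tail ⇒ c Tail Tail ⇒ c c Tail ⇒ c c c

c c c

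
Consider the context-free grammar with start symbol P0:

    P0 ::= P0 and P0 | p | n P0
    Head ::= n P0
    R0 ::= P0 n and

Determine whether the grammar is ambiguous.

Witness: n p and p

Derivation 1: P0 ⇒ P0 and P0 ⇒ n P0 and P0 ⇒ n p and P0 ⇒ n p and p
Derivation 2: P0 ⇒ n P0 ⇒ n P0 and P0 ⇒ n p and P0 ⇒ n p and p

Two distinct leftmost derivations for the same string.

Ambiguous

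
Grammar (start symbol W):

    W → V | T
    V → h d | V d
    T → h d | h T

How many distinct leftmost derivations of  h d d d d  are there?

Parse trees for h d d d d:
  [W [V [V [V [V h d] d] d] d]]

1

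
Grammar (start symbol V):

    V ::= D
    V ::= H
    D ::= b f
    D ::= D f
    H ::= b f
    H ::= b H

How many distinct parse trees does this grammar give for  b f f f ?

Parse trees for b f f f:
  [V [D [D [D b f] f] f]]

1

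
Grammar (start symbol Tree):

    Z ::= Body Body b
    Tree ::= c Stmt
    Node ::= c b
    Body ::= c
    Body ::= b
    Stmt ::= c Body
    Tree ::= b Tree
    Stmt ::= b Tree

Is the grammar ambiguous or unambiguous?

Unambiguous

(Node, Z are unreachable from Tree, so their rules don't affect L(Tree).) Restricted to the reachable nonterminals, every rule has the form A → t or A → t B, and no two rules for the same A share a first terminal. The grammar encodes a DFA — one run per string.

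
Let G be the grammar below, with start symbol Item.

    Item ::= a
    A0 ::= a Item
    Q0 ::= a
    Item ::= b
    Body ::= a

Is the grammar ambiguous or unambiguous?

Unambiguous

(Body, A0, Q0 are unreachable from Item, so their rules don't affect L(Item).) The reachable rules are right-linear with at most one rule per (nonterminal, next-terminal) pair. Each input token forces the next rule, so parsing is deterministic.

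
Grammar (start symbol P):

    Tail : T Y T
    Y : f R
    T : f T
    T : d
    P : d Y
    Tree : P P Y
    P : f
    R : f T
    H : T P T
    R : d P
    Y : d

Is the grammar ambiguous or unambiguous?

Unambiguous

(Tail, Tree, H are unreachable from P, so their rules don't affect L(P).) Restricted to the reachable nonterminals, every rule has the form A → t or A → t B, and no two rules for the same A share a first terminal. The grammar encodes a DFA — one run per string.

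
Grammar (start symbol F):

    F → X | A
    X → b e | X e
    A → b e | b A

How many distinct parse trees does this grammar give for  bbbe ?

Parse trees for bbbe:
  [F [A b [A b [A b e]]]]

1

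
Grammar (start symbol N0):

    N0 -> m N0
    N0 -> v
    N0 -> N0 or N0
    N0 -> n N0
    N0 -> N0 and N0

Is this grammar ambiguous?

Witness: m v and v

Derivation 1: N0 ⇒ m N0 ⇒ m N0 and N0 ⇒ m v and N0 ⇒ m v and v
Derivation 2: N0 ⇒ N0 and N0 ⇒ m N0 and N0 ⇒ m v and N0 ⇒ m v and v

Two distinct leftmost derivations for the same string.

Ambiguous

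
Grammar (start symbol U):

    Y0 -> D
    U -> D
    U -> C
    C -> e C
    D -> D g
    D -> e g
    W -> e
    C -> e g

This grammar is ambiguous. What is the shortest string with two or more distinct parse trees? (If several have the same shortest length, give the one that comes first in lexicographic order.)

length 2: e g has 2 parse trees

Two derivations of e g:
  U ⇒ D ⇒ e g
  U ⇒ C ⇒ e g

e g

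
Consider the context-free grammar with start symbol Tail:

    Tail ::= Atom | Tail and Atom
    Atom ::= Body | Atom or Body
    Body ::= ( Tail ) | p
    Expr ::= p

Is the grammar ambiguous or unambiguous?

(Expr is unreachable from Tail, so its rules don't affect L(Tail).) Tail → Tail and Atom | Atom  ;  Atom → Atom or Body | Body  — a left-associative chain with Body at the bottom. Each string factors uniquely by precedence.

Unambiguous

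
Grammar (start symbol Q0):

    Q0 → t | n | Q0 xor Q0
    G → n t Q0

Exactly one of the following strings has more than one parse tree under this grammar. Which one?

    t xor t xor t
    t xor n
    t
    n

t xor t xor t: 2 trees
t xor n: 1 tree
t: 1 tree
n: 1 tree

t xor t xor t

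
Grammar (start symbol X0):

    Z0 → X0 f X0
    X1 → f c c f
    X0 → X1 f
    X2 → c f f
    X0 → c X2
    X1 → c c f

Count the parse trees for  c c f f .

Parse trees for c c f f:
  [X0 [X1 c c f] f]
  [X0 c [X2 c f f]]

2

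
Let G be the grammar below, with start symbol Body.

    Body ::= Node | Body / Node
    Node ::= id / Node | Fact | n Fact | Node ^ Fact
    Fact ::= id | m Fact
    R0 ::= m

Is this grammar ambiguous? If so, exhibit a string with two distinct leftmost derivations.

Ambiguous

Witness: id / id

Derivation 1: Body ⇒ Node ⇒ id / Node ⇒ id / Fact ⇒ id / id
Derivation 2: Body ⇒ Body / Node ⇒ Node / Node ⇒ Fact / Node ⇒ id / Node ⇒ id / Fact ⇒ id / id

Two distinct leftmost derivations for the same string.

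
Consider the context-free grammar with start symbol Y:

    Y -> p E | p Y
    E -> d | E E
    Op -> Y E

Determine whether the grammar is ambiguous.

Ambiguous

Witness: p d d d

Derivation 1: Y ⇒ p E ⇒ p E E ⇒ p d E ⇒ p d E E ⇒ p d d E ⇒ p d d d
Derivation 2: Y ⇒ p E ⇒ p E E ⇒ p E E E ⇒ p d E E ⇒ p d d E ⇒ p d d d

Two distinct leftmost derivations for the same string.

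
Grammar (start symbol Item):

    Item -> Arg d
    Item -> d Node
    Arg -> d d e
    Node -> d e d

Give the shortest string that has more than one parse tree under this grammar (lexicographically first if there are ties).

d d e d

length 4: d d e d has 2 parse trees

Two derivations of d d e d:
  Item ⇒ Arg d ⇒ d d e d
  Item ⇒ d Node ⇒ d d e d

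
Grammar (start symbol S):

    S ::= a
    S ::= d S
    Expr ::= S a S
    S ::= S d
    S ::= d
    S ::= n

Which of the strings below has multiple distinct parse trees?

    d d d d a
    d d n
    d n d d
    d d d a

d n d d

d d d d a: 1 tree
d d n: 1 tree
d n d d: 3 trees
d d d a: 1 tree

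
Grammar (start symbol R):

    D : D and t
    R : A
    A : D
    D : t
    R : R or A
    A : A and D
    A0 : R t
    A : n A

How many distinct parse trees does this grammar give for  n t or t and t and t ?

4

Parse trees for n t or t and t and t:
  [R [R [A n [A [D t]]]] or [A [D [D [D t] and t] and t]]]
  [R [R [A n [A [D t]]]] or [A [A [D t]] and [D [D t] and t]]]
  [R [R [A n [A [D t]]]] or [A [A [D [D t] and t]] and [D t]]]
  [R [R [A n [A [D t]]]] or [A [A [A [D t]] and [D t]] and [D t]]]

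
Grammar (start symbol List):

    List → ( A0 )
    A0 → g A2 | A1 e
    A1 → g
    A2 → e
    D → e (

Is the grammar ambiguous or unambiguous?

Ambiguous

Witness: ( g e )

Derivation 1: List ⇒ ( A0 ) ⇒ ( g A2 ) ⇒ ( g e )
Derivation 2: List ⇒ ( A0 ) ⇒ ( A1 e ) ⇒ ( g e )

Two distinct leftmost derivations for the same string.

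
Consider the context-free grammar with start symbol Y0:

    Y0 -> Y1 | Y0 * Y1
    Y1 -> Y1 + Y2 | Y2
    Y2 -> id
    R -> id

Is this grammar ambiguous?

Only Y0, Y1, Y2 are reachable from Y0; ignoring the rest: This is a standard precedence ladder (Y0 over Y1 over Y2), with each level left-recursive on its own operator ('*' at Y0, '+' at Y1). That structure is LR(1), hence unambiguous.

Unambiguous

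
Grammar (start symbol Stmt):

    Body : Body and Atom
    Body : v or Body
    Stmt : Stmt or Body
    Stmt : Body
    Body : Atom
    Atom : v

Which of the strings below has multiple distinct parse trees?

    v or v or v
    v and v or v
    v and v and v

v or v or v

v or v or v: 4 trees
v and v or v: 1 tree
v and v and v: 1 tree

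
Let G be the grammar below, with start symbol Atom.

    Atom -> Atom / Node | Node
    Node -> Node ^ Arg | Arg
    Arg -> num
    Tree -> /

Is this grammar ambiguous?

Unambiguous

(Tree is unreachable from Atom, so its rules don't affect L(Atom).) This is a standard precedence ladder (Atom over Node over Arg), with each level left-recursive on its own operator ('/' at Atom, '^' at Node). That structure is LR(1), hence unambiguous.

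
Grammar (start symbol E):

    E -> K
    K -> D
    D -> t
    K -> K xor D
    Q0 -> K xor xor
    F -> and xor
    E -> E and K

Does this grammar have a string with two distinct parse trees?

Unambiguous

Only E, K, D are reachable from E; ignoring the rest: The grammar is stratified — E handles 'and' (left-recursive), K handles 'xor', D atoms. Each operator has a fixed associativity and precedence level, so every string has one parse.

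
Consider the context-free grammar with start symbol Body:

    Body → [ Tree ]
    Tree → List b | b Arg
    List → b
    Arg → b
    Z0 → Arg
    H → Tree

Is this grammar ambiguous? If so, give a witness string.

Ambiguous

Witness: [ b b ]

Derivation 1: Body ⇒ [ Tree ] ⇒ [ List b ] ⇒ [ b b ]
Derivation 2: Body ⇒ [ Tree ] ⇒ [ b Arg ] ⇒ [ b b ]

Two distinct leftmost derivations for the same string.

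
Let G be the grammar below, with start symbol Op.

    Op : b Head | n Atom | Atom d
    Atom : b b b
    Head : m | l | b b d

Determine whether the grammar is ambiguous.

Ambiguous

Witness: b b b d

Derivation 1: Op ⇒ b Head ⇒ b b b d
Derivation 2: Op ⇒ Atom d ⇒ b b b d

Two distinct leftmost derivations for the same string.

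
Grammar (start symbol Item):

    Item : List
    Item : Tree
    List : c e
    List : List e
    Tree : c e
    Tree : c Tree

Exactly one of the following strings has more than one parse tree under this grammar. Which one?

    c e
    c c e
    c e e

c e: 2 trees
c c e: 1 tree
c e e: 1 tree

c e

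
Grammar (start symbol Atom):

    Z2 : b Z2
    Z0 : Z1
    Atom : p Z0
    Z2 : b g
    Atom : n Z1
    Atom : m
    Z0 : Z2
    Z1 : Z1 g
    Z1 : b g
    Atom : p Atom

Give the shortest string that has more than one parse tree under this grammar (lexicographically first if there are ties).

length 1: no string has ≥2 trees
length 2: no string has ≥2 trees
length 3: p b g has 2 parse trees

Two derivations of p b g:
  Atom ⇒ p Z0 ⇒ p Z1 ⇒ p b g
  Atom ⇒ p Z0 ⇒ p Z2 ⇒ p b g

p b g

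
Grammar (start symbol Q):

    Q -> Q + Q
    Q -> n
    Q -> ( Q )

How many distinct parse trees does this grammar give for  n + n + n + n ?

5

Parse trees for n + n + n + n:
  [Q [Q n] + [Q [Q n] + [Q [Q n] + [Q n]]]]
  [Q [Q n] + [Q [Q [Q n] + [Q n]] + [Q n]]]
  [Q [Q [Q n] + [Q n]] + [Q [Q n] + [Q n]]]
  [Q [Q [Q n] + [Q [Q n] + [Q n]]] + [Q n]]
  [Q [Q [Q [Q n] + [Q n]] + [Q n]] + [Q n]]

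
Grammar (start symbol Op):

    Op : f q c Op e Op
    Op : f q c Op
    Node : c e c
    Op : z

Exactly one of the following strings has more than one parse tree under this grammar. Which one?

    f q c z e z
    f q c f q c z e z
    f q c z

f q c f q c z e z

f q c z e z: 1 tree
f q c f q c z e z: 2 trees
f q c z: 1 tree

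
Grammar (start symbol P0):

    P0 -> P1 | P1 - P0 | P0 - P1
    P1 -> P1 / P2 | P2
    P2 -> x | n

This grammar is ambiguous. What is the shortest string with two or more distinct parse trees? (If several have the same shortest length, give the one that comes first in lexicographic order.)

length 1: no string has ≥2 trees
length 3: n - n has 2 parse trees

Two derivations of n - n:
  P0 ⇒ P1 - P0 ⇒ P2 - P0 ⇒ n - P0 ⇒ n - P1 ⇒ n - P2 ⇒ n - n
  P0 ⇒ P0 - P1 ⇒ P1 - P1 ⇒ P2 - P1 ⇒ n - P1 ⇒ n - P2 ⇒ n - n

n - n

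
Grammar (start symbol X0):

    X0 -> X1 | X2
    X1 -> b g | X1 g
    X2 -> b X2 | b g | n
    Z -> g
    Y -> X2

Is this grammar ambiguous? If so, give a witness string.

Ambiguous

Witness: b g

Derivation 1: X0 ⇒ X1 ⇒ b g
Derivation 2: X0 ⇒ X2 ⇒ b g

Two distinct leftmost derivations for the same string.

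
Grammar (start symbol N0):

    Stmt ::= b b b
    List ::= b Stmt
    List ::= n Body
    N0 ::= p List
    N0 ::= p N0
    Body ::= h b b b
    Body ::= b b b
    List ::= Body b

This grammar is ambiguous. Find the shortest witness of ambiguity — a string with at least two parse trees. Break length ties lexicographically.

p b b b b

length 5: p b b b b has 2 parse trees

Two derivations of p b b b b:
  N0 ⇒ p List ⇒ p b Stmt ⇒ p b b b b
  N0 ⇒ p List ⇒ p Body b ⇒ p b b b b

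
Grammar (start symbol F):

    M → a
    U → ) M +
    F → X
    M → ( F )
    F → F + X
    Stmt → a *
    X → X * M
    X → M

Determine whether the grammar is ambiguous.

Unambiguous

Only F, X, M are reachable from F; ignoring the rest: F → F + X | X  ;  X → X * M | M  — a left-associative chain with M at the bottom. Each string factors uniquely by precedence.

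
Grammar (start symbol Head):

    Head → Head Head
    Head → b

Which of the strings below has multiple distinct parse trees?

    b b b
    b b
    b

b b b: 2 trees
b b: 1 tree
b: 1 tree

b b b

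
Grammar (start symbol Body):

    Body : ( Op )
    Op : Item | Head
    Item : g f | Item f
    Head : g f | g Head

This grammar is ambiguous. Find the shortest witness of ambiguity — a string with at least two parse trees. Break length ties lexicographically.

( g f )

length 4: ( g f ) has 2 parse trees

Two derivations of ( g f ):
  Body ⇒ ( Op ) ⇒ ( Item ) ⇒ ( g f )
  Body ⇒ ( Op ) ⇒ ( Head ) ⇒ ( g f )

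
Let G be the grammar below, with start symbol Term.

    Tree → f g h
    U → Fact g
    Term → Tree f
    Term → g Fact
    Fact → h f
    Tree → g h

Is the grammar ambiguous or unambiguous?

Witness: g h f

Derivation 1: Term ⇒ Tree f ⇒ g h f
Derivation 2: Term ⇒ g Fact ⇒ g h f

Two distinct leftmost derivations for the same string.

Ambiguous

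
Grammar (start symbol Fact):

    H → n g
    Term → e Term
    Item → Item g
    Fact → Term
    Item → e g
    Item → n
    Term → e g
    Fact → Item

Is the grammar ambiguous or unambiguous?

Ambiguous

Witness: e g

Derivation 1: Fact ⇒ Term ⇒ e g
Derivation 2: Fact ⇒ Item ⇒ e g

Two distinct leftmost derivations for the same string.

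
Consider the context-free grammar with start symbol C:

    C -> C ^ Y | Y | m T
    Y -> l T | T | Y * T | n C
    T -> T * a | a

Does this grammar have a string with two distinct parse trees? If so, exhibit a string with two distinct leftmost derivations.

Witness: a * a

Derivation 1: C ⇒ Y ⇒ T ⇒ T * a ⇒ a * a
Derivation 2: C ⇒ Y ⇒ Y * T ⇒ T * T ⇒ a * T ⇒ a * a

Two distinct leftmost derivations for the same string.

Ambiguous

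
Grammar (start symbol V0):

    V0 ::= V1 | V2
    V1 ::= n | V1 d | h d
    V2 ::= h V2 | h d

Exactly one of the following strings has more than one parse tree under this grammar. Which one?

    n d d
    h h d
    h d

h d

n d d: 1 tree
h h d: 1 tree
h d: 2 trees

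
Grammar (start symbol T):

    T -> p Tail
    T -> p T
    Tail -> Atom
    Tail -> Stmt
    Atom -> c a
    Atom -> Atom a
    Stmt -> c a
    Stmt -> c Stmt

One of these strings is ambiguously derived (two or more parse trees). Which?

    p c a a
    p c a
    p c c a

p c a

p c a a: 1 tree
p c a: 2 trees
p c c a: 1 tree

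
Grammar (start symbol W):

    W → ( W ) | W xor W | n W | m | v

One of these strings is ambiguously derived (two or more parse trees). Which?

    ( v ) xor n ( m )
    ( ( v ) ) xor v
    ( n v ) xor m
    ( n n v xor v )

( n n v xor v )

( v ) xor n ( m ): 1 tree
( ( v ) ) xor v: 1 tree
( n v ) xor m: 1 tree
( n n v xor v ): 3 trees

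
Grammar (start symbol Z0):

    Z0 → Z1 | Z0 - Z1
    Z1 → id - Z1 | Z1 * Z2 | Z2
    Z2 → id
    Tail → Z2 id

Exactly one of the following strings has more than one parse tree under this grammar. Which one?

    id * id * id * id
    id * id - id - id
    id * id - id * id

id * id - id - id

id * id * id * id: 1 tree
id * id - id - id: 2 trees
id * id - id * id: 1 tree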